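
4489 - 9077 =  - 4588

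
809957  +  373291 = 1183248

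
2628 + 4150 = 6778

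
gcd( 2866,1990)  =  2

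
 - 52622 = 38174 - 90796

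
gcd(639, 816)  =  3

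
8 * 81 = 648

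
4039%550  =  189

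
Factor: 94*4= 2^3*47^1 = 376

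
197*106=20882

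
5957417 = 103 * 57839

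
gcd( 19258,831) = 1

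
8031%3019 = 1993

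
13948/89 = 13948/89 = 156.72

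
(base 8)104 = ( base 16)44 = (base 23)2M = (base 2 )1000100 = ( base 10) 68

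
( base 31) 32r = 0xB9C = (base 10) 2972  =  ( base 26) 4A8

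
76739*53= 4067167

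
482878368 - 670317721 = - 187439353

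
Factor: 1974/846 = 3^ ( - 1)*7^1=7/3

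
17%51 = 17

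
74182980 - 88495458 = - 14312478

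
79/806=79/806  =  0.10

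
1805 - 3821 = - 2016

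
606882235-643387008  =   - 36504773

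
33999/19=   1789 + 8/19 = 1789.42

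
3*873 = 2619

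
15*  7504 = 112560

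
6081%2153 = 1775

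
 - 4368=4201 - 8569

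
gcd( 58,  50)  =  2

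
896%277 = 65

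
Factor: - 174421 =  - 13^1*13417^1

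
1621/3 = 540 +1/3 = 540.33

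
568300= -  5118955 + 5687255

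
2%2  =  0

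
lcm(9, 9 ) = 9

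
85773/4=85773/4 = 21443.25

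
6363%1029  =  189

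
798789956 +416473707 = 1215263663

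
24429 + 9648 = 34077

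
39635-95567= - 55932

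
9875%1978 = 1963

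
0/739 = 0 = 0.00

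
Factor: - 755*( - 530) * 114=2^2*3^1*5^2*19^1*53^1*151^1 = 45617100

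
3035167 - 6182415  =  - 3147248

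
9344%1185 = 1049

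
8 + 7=15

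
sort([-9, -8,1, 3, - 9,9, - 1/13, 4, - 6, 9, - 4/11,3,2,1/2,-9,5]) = [ - 9, - 9, - 9, - 8,-6, - 4/11, - 1/13,  1/2,1,2,3,3,  4,  5 , 9,9]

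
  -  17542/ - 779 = 22 + 404/779 = 22.52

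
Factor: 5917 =61^1*97^1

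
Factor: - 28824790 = - 2^1*5^1*2882479^1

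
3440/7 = 491 + 3/7 =491.43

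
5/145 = 1/29 = 0.03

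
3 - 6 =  - 3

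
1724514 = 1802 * 957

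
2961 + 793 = 3754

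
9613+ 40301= 49914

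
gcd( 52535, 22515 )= 7505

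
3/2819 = 3/2819 = 0.00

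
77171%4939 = 3086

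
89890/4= 22472  +  1/2= 22472.50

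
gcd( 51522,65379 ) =93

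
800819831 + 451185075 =1252004906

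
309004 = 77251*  4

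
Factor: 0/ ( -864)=0 = 0^1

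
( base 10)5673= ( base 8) 13051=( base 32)5h9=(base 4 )1120221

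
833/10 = 83 + 3/10 = 83.30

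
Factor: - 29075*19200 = -2^8 * 3^1*5^4*1163^1 = - 558240000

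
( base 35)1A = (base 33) 1c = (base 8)55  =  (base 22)21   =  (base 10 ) 45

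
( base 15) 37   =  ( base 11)48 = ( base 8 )64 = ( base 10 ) 52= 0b110100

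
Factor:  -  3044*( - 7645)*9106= 211909186280 = 2^3*5^1*11^1 * 29^1*139^1 * 157^1*761^1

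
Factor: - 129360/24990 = - 2^3*11^1*17^( - 1 ) =- 88/17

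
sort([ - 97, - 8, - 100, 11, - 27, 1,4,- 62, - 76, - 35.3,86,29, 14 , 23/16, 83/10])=[ - 100, - 97,- 76, - 62, - 35.3 ,-27, - 8, 1, 23/16,4,83/10, 11,14,29, 86 ] 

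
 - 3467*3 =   -  10401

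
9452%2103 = 1040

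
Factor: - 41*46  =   - 1886 = - 2^1  *  23^1 * 41^1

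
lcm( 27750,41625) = 83250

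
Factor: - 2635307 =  - 71^1*37117^1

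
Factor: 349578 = 2^1*3^2* 19421^1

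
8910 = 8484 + 426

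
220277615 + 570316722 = 790594337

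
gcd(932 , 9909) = 1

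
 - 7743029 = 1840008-9583037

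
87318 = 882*99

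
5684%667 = 348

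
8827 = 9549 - 722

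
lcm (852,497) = 5964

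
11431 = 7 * 1633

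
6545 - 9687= - 3142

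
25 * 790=19750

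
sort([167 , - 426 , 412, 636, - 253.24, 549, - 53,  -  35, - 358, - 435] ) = [-435, - 426, - 358, - 253.24, - 53, - 35,167, 412, 549, 636 ] 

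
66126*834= 55149084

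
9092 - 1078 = 8014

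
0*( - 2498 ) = 0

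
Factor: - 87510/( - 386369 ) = 2^1  *3^1*5^1*2917^1*  386369^( - 1)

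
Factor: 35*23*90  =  2^1*3^2*5^2*7^1*23^1  =  72450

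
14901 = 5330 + 9571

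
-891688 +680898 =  - 210790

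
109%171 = 109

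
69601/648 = 69601/648 = 107.41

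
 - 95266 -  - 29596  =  - 65670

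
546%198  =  150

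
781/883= 781/883 = 0.88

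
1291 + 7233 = 8524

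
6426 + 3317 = 9743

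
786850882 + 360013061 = 1146863943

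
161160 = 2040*79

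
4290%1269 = 483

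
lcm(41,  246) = 246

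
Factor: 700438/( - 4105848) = - 350219/2052924 = - 2^ (  -  2 )*3^( - 1)*171077^( - 1 )*350219^1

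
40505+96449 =136954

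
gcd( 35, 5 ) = 5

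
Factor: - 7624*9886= - 75370864=- 2^4*953^1*4943^1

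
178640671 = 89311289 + 89329382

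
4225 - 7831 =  - 3606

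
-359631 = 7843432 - 8203063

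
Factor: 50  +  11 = 61^1 = 61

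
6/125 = 6/125 = 0.05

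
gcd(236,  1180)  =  236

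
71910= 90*799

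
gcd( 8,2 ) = 2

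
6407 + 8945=15352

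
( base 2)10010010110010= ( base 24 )G7A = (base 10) 9394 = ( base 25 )F0J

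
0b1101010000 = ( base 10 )848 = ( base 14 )448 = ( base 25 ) 18N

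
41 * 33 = 1353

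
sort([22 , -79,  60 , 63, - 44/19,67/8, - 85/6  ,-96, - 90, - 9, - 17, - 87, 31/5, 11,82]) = [ - 96,-90 , - 87, - 79, - 17, - 85/6, - 9, - 44/19 , 31/5, 67/8, 11, 22, 60, 63 , 82]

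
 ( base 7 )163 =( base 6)234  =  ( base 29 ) 37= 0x5e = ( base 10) 94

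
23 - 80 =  - 57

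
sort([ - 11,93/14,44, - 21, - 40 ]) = [ - 40 , - 21,-11, 93/14,44]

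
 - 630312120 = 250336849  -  880648969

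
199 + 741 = 940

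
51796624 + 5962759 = 57759383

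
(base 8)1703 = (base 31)102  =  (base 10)963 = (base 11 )7A6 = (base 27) 18i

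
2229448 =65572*34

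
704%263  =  178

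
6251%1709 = 1124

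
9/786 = 3/262 = 0.01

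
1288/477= 1288/477 = 2.70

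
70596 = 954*74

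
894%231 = 201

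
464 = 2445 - 1981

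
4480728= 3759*1192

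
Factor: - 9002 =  - 2^1*7^1*643^1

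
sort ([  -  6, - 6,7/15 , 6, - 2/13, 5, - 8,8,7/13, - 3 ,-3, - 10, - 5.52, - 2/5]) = [ - 10, - 8 , - 6,- 6, - 5.52, - 3, - 3,  -  2/5,-2/13,7/15,  7/13,5, 6,8 ]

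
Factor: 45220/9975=68/15=2^2*3^(- 1 )*5^(  -  1 )*17^1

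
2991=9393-6402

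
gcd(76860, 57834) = 126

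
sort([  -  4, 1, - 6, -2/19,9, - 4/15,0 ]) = [ - 6, - 4 , -4/15, - 2/19,0, 1,9]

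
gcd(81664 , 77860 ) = 4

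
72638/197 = 72638/197 = 368.72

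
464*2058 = 954912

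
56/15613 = 56/15613  =  0.00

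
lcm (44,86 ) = 1892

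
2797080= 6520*429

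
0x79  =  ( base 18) 6d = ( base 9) 144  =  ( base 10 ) 121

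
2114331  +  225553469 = 227667800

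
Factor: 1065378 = 2^1*3^1*37^1*4799^1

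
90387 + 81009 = 171396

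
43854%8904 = 8238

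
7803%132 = 15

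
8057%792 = 137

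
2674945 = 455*5879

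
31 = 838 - 807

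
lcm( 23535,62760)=188280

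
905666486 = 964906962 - 59240476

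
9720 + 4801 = 14521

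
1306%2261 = 1306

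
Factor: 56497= 7^2*1153^1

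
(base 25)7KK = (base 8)11437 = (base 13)22c7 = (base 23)95J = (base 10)4895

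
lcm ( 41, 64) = 2624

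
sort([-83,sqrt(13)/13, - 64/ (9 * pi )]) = [ - 83,  -  64/(9 *pi), sqrt(13)/13] 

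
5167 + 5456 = 10623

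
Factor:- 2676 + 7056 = 4380 =2^2*3^1*5^1*73^1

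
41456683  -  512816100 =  - 471359417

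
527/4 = 527/4 = 131.75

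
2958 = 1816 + 1142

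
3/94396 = 3/94396 = 0.00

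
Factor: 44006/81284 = 2^ (  -  1)*7^( - 1)*2903^( - 1)*22003^1 = 22003/40642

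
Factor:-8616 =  - 2^3 * 3^1 * 359^1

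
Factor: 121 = 11^2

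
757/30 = 757/30 = 25.23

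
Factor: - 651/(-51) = 217/17 = 7^1*17^( -1 )*31^1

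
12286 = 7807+4479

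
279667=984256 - 704589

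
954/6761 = 954/6761 = 0.14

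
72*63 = 4536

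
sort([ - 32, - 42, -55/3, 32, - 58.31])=[ - 58.31 , - 42, - 32,- 55/3, 32]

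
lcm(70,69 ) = 4830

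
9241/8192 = 9241/8192 = 1.13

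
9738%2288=586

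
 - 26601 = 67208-93809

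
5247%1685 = 192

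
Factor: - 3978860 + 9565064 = 2^2*3^1*13^1*35809^1 = 5586204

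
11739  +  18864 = 30603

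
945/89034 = 315/29678 = 0.01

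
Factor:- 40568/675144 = - 5071/84393  =  -  3^( - 2 )*11^1*461^1*9377^( - 1 )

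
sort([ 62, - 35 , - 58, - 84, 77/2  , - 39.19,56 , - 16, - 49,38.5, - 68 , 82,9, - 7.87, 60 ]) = [ - 84,  -  68, - 58, - 49 , - 39.19, - 35, -16, - 7.87, 9,77/2 , 38.5,56,  60,62, 82 ] 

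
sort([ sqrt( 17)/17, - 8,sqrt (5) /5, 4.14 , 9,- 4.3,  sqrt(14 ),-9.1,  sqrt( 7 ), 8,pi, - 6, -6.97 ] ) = [-9.1, - 8,-6.97,-6, - 4.3,sqrt(17)/17, sqrt (5)/5, sqrt(7 ),pi , sqrt( 14),4.14, 8,9]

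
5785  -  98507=- 92722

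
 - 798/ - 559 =798/559 = 1.43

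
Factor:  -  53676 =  - 2^2 *3^3*7^1*71^1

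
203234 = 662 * 307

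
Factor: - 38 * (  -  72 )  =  2^4*3^2*19^1= 2736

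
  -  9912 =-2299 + -7613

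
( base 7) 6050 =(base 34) 1RJ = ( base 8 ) 4055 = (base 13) c50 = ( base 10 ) 2093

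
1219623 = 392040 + 827583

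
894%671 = 223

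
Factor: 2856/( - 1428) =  - 2 = - 2^1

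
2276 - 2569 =-293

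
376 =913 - 537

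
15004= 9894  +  5110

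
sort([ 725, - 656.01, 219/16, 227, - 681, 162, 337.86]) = [ - 681, - 656.01,219/16, 162,  227,  337.86, 725]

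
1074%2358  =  1074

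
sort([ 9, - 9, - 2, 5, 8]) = [ - 9 , - 2,5,8,9]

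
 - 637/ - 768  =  637/768 = 0.83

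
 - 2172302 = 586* ( - 3707)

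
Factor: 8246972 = 2^2 * 17^1*23^1*5273^1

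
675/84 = 8 + 1/28=8.04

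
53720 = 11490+42230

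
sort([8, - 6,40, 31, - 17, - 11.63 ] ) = [ - 17, - 11.63, - 6, 8, 31, 40]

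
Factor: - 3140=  - 2^2*5^1*157^1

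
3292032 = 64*51438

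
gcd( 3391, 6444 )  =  1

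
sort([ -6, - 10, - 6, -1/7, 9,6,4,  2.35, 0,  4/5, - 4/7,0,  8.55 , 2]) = [ - 10, - 6, - 6, - 4/7, - 1/7, 0,0, 4/5,2, 2.35,4,6,8.55  ,  9 ] 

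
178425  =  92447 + 85978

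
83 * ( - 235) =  - 19505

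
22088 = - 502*(-44 ) 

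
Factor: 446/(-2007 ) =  -2/9  =  - 2^1*3^( - 2 )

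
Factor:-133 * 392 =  - 2^3*7^3*19^1=- 52136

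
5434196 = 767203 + 4666993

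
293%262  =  31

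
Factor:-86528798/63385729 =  - 2^1*11^( -2 ) * 19^( - 1)*73^1 * 79^ ( - 1 )*349^(  -  1)*592663^1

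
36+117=153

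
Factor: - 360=- 2^3 * 3^2*5^1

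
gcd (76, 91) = 1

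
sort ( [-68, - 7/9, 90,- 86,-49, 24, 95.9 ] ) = [-86,  -  68,-49, - 7/9, 24,  90, 95.9] 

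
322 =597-275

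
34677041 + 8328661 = 43005702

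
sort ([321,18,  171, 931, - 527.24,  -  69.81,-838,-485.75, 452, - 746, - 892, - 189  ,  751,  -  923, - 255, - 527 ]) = [ - 923, - 892, - 838, - 746, - 527.24, - 527, - 485.75,  -  255, - 189, - 69.81 , 18 , 171,321, 452, 751, 931] 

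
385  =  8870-8485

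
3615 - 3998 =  - 383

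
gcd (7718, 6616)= 2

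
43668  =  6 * 7278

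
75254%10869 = 10040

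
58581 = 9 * 6509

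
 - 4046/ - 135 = 29 + 131/135 = 29.97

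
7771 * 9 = 69939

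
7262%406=360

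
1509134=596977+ 912157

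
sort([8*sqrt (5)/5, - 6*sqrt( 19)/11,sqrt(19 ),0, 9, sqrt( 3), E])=[ - 6*sqrt(19)/11,0, sqrt(3),  E, 8*sqrt( 5)/5,sqrt (19 ) , 9] 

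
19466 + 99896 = 119362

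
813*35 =28455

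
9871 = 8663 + 1208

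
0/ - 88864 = 0/1 = -0.00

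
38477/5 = 38477/5= 7695.40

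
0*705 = 0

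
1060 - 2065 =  - 1005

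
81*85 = 6885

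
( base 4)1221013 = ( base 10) 6727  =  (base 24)bg7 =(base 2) 1101001000111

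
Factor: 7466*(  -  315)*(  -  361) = 848996190 = 2^1*  3^2*5^1*7^1 *19^2*3733^1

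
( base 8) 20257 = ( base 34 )783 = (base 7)33252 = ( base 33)7MI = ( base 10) 8367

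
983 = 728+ 255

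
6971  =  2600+4371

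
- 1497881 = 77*( - 19453 ) 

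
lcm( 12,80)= 240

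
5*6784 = 33920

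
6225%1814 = 783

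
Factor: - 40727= - 139^1*293^1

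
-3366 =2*( - 1683 )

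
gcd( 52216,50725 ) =1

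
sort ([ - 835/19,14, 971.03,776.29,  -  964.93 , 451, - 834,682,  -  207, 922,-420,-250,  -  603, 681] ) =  [ - 964.93,  -  834, - 603, - 420,-250,- 207 , - 835/19, 14,451,681,  682, 776.29, 922, 971.03 ]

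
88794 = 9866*9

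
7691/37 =7691/37 = 207.86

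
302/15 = 302/15  =  20.13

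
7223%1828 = 1739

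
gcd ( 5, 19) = 1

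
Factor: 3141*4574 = 14366934 = 2^1*3^2*349^1*2287^1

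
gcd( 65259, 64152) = 27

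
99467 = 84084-  -  15383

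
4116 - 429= 3687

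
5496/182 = 2748/91  =  30.20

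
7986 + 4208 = 12194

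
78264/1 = 78264 = 78264.00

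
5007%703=86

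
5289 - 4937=352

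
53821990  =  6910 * 7789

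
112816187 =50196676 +62619511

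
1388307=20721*67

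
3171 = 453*7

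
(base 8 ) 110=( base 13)57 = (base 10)72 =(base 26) 2K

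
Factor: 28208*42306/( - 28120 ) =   -  149170956/3515  =  - 2^2*3^1 * 5^( - 1)*11^1*19^(-1)* 37^( - 1 )*41^1*43^1 * 641^1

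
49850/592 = 24925/296  =  84.21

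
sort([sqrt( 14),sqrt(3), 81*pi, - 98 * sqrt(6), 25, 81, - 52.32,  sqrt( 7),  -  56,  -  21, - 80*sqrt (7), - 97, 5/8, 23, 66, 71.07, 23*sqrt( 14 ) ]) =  [ - 98*sqrt(6), - 80*sqrt(7), - 97,- 56,  -  52.32, -21, 5/8, sqrt(3), sqrt(7),sqrt(14 ), 23, 25, 66,  71.07,81,23*sqrt( 14),81 * pi]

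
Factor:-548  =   - 2^2 * 137^1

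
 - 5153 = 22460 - 27613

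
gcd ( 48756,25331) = 1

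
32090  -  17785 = 14305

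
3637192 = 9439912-5802720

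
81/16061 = 81/16061 = 0.01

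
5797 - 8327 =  - 2530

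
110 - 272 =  - 162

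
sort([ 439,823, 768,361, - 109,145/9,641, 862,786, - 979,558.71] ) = [- 979, - 109,145/9,  361,439, 558.71, 641, 768, 786,823, 862 ]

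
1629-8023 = -6394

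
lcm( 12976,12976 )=12976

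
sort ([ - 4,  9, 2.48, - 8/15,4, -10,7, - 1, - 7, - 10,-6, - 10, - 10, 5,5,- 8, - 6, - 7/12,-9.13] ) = [-10, - 10,- 10, - 10, - 9.13,  -  8, - 7, - 6, - 6,-4, - 1, - 7/12, - 8/15,2.48,4,5,5,7,  9 ] 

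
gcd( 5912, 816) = 8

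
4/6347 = 4/6347 = 0.00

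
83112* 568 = 47207616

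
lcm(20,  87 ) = 1740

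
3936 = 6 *656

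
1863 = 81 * 23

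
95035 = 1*95035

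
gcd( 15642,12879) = 9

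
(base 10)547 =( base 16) 223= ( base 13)331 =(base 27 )k7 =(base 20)177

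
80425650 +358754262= 439179912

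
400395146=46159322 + 354235824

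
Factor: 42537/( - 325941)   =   - 7^( - 1) *17^( - 1 ) * 83^ ( - 1)*1289^1 = - 1289/9877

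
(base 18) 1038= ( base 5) 142034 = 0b1011100000110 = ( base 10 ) 5894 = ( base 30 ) 6ge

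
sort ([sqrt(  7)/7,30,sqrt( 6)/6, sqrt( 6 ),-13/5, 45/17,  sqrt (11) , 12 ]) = [ - 13/5, sqrt( 7 )/7,  sqrt (6) /6,  sqrt( 6), 45/17,  sqrt( 11 ), 12, 30] 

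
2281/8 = 285 + 1/8= 285.12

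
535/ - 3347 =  - 1 + 2812/3347 = - 0.16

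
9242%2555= 1577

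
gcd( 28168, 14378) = 14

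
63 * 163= 10269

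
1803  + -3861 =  - 2058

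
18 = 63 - 45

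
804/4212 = 67/351 = 0.19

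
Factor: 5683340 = 2^2*5^1*13^1 * 21859^1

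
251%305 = 251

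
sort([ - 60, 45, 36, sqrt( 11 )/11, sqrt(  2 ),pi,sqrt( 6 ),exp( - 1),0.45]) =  [  -  60, sqrt(11)/11, exp( - 1), 0.45, sqrt(2),sqrt( 6 ), pi,36, 45 ] 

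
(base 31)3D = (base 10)106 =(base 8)152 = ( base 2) 1101010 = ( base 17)64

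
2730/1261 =2+16/97 = 2.16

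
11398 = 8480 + 2918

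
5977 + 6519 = 12496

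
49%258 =49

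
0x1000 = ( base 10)4096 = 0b1000000000000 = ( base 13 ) 1B31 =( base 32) 400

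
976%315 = 31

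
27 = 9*3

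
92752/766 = 121  +  33/383 = 121.09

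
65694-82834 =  - 17140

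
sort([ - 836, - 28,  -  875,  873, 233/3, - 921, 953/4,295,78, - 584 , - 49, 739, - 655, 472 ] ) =[ - 921, - 875, - 836, - 655, - 584,-49,-28, 233/3, 78,953/4,295, 472, 739, 873 ]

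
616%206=204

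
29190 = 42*695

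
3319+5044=8363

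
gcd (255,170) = 85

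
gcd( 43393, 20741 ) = 7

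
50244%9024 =5124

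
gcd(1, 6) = 1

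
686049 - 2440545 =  -1754496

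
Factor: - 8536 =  - 2^3*11^1*97^1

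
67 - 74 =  - 7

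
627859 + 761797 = 1389656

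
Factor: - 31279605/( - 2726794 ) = 2^(-1 )*3^1* 5^1*19^1*15679^1*194771^( - 1 )=4468515/389542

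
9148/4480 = 2  +  47/1120 = 2.04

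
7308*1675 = 12240900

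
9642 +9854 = 19496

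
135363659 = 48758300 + 86605359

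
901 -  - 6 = 907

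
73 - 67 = 6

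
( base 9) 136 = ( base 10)114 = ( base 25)4e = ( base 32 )3i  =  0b1110010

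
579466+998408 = 1577874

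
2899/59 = 49+8/59 =49.14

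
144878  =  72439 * 2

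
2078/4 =1039/2 = 519.50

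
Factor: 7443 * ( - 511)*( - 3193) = 3^2*7^1*31^1*73^1*103^1*827^1 = 12144169989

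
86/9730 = 43/4865 = 0.01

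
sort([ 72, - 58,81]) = [ - 58, 72 , 81]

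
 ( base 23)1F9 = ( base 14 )471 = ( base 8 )1563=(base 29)11D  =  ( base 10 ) 883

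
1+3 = 4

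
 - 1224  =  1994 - 3218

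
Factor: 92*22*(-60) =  - 121440 =- 2^5 * 3^1 * 5^1 * 11^1 *23^1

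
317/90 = 317/90 = 3.52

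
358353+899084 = 1257437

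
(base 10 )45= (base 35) 1A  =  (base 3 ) 1200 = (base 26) 1j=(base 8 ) 55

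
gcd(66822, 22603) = 7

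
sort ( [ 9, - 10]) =[ - 10, 9]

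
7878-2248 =5630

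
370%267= 103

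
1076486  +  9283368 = 10359854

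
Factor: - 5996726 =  - 2^1*2998363^1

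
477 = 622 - 145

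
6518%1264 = 198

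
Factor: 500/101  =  2^2*5^3*101^( - 1 ) 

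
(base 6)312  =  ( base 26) 4C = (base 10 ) 116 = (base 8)164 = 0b1110100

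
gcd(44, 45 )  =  1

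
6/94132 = 3/47066 = 0.00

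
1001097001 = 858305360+142791641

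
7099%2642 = 1815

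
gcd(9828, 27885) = 39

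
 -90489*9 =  - 814401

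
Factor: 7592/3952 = 2^(-1)*19^ ( - 1)*73^1=73/38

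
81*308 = 24948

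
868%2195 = 868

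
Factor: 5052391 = 5052391^1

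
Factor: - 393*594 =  - 2^1*3^4*11^1*131^1 = - 233442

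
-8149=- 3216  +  -4933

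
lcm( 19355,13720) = 1083880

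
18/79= 18/79 = 0.23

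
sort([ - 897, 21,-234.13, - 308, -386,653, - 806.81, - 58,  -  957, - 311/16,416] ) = [ - 957, - 897, - 806.81, - 386, - 308, - 234.13,-58,-311/16,21 , 416,653 ] 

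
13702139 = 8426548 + 5275591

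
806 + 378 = 1184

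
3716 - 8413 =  - 4697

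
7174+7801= 14975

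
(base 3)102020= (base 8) 457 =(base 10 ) 303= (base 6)1223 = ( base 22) dh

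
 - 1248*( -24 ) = 29952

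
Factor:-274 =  - 2^1*137^1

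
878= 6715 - 5837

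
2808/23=122+2/23  =  122.09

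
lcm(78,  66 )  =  858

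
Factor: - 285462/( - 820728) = 15859/45596 = 2^(-2)*11399^ ( -1)* 15859^1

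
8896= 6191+2705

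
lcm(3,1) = 3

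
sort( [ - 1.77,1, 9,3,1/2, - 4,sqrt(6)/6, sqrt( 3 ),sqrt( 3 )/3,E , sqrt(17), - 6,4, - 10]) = [ - 10, - 6, - 4, - 1.77, sqrt( 6)/6,1/2, sqrt(3)/3,1,sqrt(3),  E, 3,4,sqrt( 17), 9 ] 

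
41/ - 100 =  - 1+59/100 = - 0.41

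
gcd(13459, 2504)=313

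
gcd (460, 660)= 20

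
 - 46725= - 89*525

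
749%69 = 59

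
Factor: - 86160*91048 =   -  2^7*3^1*5^1*19^1*359^1* 599^1 = - 7844695680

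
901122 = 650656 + 250466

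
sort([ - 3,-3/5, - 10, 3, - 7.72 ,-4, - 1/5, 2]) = [-10, - 7.72 ,-4, - 3, - 3/5 , - 1/5,  2,  3 ]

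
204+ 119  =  323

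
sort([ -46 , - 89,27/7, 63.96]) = [-89,- 46,27/7, 63.96]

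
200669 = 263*763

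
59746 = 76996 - 17250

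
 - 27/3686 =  - 27/3686 = - 0.01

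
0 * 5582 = 0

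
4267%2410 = 1857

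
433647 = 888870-455223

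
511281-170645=340636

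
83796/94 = 891 + 21/47 = 891.45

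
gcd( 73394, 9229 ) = 1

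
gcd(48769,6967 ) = 6967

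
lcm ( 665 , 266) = 1330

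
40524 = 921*44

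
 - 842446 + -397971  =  -1240417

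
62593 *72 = 4506696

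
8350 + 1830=10180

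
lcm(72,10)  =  360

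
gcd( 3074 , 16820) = 58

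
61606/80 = 30803/40 = 770.08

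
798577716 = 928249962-129672246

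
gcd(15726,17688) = 6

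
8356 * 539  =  4503884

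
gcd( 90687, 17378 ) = 1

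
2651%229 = 132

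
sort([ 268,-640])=[ - 640,  268]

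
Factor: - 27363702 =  - 2^1*3^1*719^1*6343^1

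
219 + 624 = 843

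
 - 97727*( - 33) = 3224991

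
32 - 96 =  - 64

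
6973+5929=12902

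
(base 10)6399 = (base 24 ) B2F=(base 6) 45343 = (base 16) 18FF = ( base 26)9C3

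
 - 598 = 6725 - 7323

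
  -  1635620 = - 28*58415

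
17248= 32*539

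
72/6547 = 72/6547 = 0.01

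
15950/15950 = 1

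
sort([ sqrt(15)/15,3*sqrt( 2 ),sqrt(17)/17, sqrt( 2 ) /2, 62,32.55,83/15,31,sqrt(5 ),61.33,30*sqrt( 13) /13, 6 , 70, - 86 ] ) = [ - 86, sqrt (17)/17,sqrt ( 15)/15,sqrt(2)/2,sqrt ( 5 ),3*sqrt(2 ),83/15, 6, 30*sqrt ( 13 )/13,31, 32.55,61.33, 62, 70 ] 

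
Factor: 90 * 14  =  2^2*3^2*5^1*7^1 =1260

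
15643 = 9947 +5696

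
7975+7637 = 15612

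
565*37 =20905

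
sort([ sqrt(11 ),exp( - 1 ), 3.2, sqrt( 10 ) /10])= [sqrt( 10) /10,exp ( - 1),3.2, sqrt(11)] 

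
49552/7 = 7078 + 6/7 = 7078.86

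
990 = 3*330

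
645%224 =197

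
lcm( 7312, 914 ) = 7312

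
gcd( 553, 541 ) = 1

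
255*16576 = 4226880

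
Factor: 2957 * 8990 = 2^1*5^1*29^1 * 31^1 *2957^1 = 26583430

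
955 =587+368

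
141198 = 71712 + 69486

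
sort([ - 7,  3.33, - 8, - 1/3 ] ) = [ - 8, - 7, - 1/3, 3.33]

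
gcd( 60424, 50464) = 664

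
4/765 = 4/765 = 0.01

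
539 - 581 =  - 42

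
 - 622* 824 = - 512528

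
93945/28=3355 + 5/28=3355.18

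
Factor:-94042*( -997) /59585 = 2^1*5^ ( - 1)  *  13^1*17^ ( - 1) * 701^( - 1)*997^1 *3617^1=93759874/59585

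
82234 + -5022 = 77212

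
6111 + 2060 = 8171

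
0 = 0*28167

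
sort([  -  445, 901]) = [ - 445,901]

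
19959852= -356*(-56067)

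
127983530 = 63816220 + 64167310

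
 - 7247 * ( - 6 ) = 43482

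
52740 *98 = 5168520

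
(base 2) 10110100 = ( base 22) 84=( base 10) 180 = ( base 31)5p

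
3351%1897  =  1454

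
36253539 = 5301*6839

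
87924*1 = 87924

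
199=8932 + - 8733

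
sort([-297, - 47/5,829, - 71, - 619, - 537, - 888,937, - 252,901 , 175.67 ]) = [ - 888, - 619, - 537 , - 297,-252,  -  71, - 47/5, 175.67, 829, 901,937]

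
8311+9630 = 17941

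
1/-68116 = -1 + 68115/68116 = -0.00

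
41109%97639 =41109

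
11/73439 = 11/73439 = 0.00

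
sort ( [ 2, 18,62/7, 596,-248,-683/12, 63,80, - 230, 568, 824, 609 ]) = [-248,-230, -683/12, 2, 62/7, 18, 63, 80,568, 596, 609, 824 ]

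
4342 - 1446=2896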